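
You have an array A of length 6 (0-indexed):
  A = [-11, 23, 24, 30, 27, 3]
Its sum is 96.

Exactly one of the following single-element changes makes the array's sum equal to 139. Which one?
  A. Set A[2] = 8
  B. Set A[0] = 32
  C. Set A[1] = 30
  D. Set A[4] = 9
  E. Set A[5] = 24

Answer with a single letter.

Option A: A[2] 24->8, delta=-16, new_sum=96+(-16)=80
Option B: A[0] -11->32, delta=43, new_sum=96+(43)=139 <-- matches target
Option C: A[1] 23->30, delta=7, new_sum=96+(7)=103
Option D: A[4] 27->9, delta=-18, new_sum=96+(-18)=78
Option E: A[5] 3->24, delta=21, new_sum=96+(21)=117

Answer: B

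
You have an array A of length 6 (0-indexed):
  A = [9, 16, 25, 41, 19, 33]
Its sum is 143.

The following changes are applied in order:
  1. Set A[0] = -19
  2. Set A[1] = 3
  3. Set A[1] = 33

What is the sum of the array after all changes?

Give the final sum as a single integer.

Initial sum: 143
Change 1: A[0] 9 -> -19, delta = -28, sum = 115
Change 2: A[1] 16 -> 3, delta = -13, sum = 102
Change 3: A[1] 3 -> 33, delta = 30, sum = 132

Answer: 132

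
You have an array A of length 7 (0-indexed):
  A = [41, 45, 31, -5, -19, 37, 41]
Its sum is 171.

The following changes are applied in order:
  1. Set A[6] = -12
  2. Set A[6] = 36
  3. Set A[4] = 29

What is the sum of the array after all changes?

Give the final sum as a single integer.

Answer: 214

Derivation:
Initial sum: 171
Change 1: A[6] 41 -> -12, delta = -53, sum = 118
Change 2: A[6] -12 -> 36, delta = 48, sum = 166
Change 3: A[4] -19 -> 29, delta = 48, sum = 214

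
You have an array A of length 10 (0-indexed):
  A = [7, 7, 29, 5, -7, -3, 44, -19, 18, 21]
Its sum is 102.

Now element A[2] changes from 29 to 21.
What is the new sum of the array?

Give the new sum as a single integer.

Old value at index 2: 29
New value at index 2: 21
Delta = 21 - 29 = -8
New sum = old_sum + delta = 102 + (-8) = 94

Answer: 94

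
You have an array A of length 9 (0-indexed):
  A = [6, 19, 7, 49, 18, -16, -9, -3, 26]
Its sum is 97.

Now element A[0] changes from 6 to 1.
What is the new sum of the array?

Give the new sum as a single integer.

Answer: 92

Derivation:
Old value at index 0: 6
New value at index 0: 1
Delta = 1 - 6 = -5
New sum = old_sum + delta = 97 + (-5) = 92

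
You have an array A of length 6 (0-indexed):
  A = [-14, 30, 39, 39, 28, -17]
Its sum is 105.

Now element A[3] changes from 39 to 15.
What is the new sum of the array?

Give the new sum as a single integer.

Answer: 81

Derivation:
Old value at index 3: 39
New value at index 3: 15
Delta = 15 - 39 = -24
New sum = old_sum + delta = 105 + (-24) = 81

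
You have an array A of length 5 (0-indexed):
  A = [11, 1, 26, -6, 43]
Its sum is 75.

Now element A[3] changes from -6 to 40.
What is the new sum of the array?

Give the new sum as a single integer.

Old value at index 3: -6
New value at index 3: 40
Delta = 40 - -6 = 46
New sum = old_sum + delta = 75 + (46) = 121

Answer: 121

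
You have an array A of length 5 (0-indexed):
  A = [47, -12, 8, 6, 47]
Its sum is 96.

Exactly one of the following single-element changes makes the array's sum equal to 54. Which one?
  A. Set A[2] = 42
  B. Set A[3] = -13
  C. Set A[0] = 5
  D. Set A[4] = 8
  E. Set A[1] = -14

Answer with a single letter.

Answer: C

Derivation:
Option A: A[2] 8->42, delta=34, new_sum=96+(34)=130
Option B: A[3] 6->-13, delta=-19, new_sum=96+(-19)=77
Option C: A[0] 47->5, delta=-42, new_sum=96+(-42)=54 <-- matches target
Option D: A[4] 47->8, delta=-39, new_sum=96+(-39)=57
Option E: A[1] -12->-14, delta=-2, new_sum=96+(-2)=94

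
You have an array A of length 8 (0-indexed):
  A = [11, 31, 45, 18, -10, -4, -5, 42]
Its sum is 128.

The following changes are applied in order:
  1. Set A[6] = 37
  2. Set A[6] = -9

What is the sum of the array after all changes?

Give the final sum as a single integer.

Initial sum: 128
Change 1: A[6] -5 -> 37, delta = 42, sum = 170
Change 2: A[6] 37 -> -9, delta = -46, sum = 124

Answer: 124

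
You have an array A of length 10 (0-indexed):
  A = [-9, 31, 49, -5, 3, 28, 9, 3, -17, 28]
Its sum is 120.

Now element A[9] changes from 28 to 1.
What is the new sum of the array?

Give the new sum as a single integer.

Answer: 93

Derivation:
Old value at index 9: 28
New value at index 9: 1
Delta = 1 - 28 = -27
New sum = old_sum + delta = 120 + (-27) = 93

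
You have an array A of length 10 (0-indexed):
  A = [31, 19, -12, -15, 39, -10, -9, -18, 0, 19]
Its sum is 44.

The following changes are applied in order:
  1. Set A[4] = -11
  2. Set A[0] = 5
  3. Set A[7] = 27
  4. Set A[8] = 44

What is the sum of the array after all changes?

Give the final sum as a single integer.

Initial sum: 44
Change 1: A[4] 39 -> -11, delta = -50, sum = -6
Change 2: A[0] 31 -> 5, delta = -26, sum = -32
Change 3: A[7] -18 -> 27, delta = 45, sum = 13
Change 4: A[8] 0 -> 44, delta = 44, sum = 57

Answer: 57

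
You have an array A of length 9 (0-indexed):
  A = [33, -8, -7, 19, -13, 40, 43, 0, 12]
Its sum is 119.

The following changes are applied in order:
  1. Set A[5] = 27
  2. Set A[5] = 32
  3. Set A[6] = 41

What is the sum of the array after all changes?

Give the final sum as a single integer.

Answer: 109

Derivation:
Initial sum: 119
Change 1: A[5] 40 -> 27, delta = -13, sum = 106
Change 2: A[5] 27 -> 32, delta = 5, sum = 111
Change 3: A[6] 43 -> 41, delta = -2, sum = 109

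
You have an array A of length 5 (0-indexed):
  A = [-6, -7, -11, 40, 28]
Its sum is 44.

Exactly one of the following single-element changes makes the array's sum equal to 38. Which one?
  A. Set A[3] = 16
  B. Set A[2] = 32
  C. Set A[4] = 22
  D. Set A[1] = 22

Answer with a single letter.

Option A: A[3] 40->16, delta=-24, new_sum=44+(-24)=20
Option B: A[2] -11->32, delta=43, new_sum=44+(43)=87
Option C: A[4] 28->22, delta=-6, new_sum=44+(-6)=38 <-- matches target
Option D: A[1] -7->22, delta=29, new_sum=44+(29)=73

Answer: C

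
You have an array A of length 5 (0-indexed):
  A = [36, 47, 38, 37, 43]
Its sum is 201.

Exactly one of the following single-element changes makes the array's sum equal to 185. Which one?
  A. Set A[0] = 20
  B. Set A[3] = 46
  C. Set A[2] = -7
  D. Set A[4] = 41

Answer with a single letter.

Answer: A

Derivation:
Option A: A[0] 36->20, delta=-16, new_sum=201+(-16)=185 <-- matches target
Option B: A[3] 37->46, delta=9, new_sum=201+(9)=210
Option C: A[2] 38->-7, delta=-45, new_sum=201+(-45)=156
Option D: A[4] 43->41, delta=-2, new_sum=201+(-2)=199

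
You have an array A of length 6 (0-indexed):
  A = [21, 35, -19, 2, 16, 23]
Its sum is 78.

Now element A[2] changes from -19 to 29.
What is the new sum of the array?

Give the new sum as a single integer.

Answer: 126

Derivation:
Old value at index 2: -19
New value at index 2: 29
Delta = 29 - -19 = 48
New sum = old_sum + delta = 78 + (48) = 126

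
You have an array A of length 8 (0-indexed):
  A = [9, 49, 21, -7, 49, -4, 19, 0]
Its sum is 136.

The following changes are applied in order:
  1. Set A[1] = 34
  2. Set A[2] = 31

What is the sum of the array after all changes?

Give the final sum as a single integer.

Answer: 131

Derivation:
Initial sum: 136
Change 1: A[1] 49 -> 34, delta = -15, sum = 121
Change 2: A[2] 21 -> 31, delta = 10, sum = 131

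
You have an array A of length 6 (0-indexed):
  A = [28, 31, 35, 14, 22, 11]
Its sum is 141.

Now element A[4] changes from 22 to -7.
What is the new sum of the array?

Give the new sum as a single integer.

Old value at index 4: 22
New value at index 4: -7
Delta = -7 - 22 = -29
New sum = old_sum + delta = 141 + (-29) = 112

Answer: 112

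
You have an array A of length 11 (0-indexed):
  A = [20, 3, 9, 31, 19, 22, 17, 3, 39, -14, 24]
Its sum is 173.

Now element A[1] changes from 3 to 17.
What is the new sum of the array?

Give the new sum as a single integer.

Answer: 187

Derivation:
Old value at index 1: 3
New value at index 1: 17
Delta = 17 - 3 = 14
New sum = old_sum + delta = 173 + (14) = 187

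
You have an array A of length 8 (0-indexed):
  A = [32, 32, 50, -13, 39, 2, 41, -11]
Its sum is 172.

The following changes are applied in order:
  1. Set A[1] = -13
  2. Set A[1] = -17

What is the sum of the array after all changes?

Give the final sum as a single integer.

Initial sum: 172
Change 1: A[1] 32 -> -13, delta = -45, sum = 127
Change 2: A[1] -13 -> -17, delta = -4, sum = 123

Answer: 123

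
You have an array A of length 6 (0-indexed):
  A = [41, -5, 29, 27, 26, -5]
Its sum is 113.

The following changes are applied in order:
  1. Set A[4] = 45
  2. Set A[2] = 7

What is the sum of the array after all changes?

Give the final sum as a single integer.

Answer: 110

Derivation:
Initial sum: 113
Change 1: A[4] 26 -> 45, delta = 19, sum = 132
Change 2: A[2] 29 -> 7, delta = -22, sum = 110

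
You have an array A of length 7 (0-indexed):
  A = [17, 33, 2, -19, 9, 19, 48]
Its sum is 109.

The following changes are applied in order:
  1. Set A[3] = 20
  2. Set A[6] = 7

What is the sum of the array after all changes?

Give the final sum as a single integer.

Initial sum: 109
Change 1: A[3] -19 -> 20, delta = 39, sum = 148
Change 2: A[6] 48 -> 7, delta = -41, sum = 107

Answer: 107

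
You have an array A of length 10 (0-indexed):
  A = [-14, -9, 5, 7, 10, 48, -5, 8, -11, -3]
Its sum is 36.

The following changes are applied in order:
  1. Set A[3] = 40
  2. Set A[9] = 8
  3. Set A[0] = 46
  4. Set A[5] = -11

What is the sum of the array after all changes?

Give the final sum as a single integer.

Answer: 81

Derivation:
Initial sum: 36
Change 1: A[3] 7 -> 40, delta = 33, sum = 69
Change 2: A[9] -3 -> 8, delta = 11, sum = 80
Change 3: A[0] -14 -> 46, delta = 60, sum = 140
Change 4: A[5] 48 -> -11, delta = -59, sum = 81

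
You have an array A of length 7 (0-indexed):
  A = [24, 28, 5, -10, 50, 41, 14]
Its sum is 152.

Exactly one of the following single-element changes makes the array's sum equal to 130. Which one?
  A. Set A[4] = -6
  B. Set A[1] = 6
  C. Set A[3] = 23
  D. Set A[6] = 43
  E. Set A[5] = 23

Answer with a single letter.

Answer: B

Derivation:
Option A: A[4] 50->-6, delta=-56, new_sum=152+(-56)=96
Option B: A[1] 28->6, delta=-22, new_sum=152+(-22)=130 <-- matches target
Option C: A[3] -10->23, delta=33, new_sum=152+(33)=185
Option D: A[6] 14->43, delta=29, new_sum=152+(29)=181
Option E: A[5] 41->23, delta=-18, new_sum=152+(-18)=134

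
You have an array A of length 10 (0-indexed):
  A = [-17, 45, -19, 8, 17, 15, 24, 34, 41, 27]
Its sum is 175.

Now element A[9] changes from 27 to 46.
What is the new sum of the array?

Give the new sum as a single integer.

Old value at index 9: 27
New value at index 9: 46
Delta = 46 - 27 = 19
New sum = old_sum + delta = 175 + (19) = 194

Answer: 194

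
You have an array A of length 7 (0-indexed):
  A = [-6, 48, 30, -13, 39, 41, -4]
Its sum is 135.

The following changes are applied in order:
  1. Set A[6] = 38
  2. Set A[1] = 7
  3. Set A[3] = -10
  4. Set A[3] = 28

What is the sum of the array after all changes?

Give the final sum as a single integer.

Answer: 177

Derivation:
Initial sum: 135
Change 1: A[6] -4 -> 38, delta = 42, sum = 177
Change 2: A[1] 48 -> 7, delta = -41, sum = 136
Change 3: A[3] -13 -> -10, delta = 3, sum = 139
Change 4: A[3] -10 -> 28, delta = 38, sum = 177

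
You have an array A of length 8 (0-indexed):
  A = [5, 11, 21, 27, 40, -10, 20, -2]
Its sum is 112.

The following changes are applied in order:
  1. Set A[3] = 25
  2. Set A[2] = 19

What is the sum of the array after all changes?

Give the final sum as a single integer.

Initial sum: 112
Change 1: A[3] 27 -> 25, delta = -2, sum = 110
Change 2: A[2] 21 -> 19, delta = -2, sum = 108

Answer: 108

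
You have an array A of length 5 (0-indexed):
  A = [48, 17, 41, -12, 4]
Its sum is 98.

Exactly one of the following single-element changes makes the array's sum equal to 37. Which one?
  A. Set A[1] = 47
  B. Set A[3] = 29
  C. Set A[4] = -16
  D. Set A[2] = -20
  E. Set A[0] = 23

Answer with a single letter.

Answer: D

Derivation:
Option A: A[1] 17->47, delta=30, new_sum=98+(30)=128
Option B: A[3] -12->29, delta=41, new_sum=98+(41)=139
Option C: A[4] 4->-16, delta=-20, new_sum=98+(-20)=78
Option D: A[2] 41->-20, delta=-61, new_sum=98+(-61)=37 <-- matches target
Option E: A[0] 48->23, delta=-25, new_sum=98+(-25)=73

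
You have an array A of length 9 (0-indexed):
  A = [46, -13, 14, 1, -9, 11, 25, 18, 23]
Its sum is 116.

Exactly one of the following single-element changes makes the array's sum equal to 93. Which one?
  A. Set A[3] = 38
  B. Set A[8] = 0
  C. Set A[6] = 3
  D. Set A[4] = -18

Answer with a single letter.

Option A: A[3] 1->38, delta=37, new_sum=116+(37)=153
Option B: A[8] 23->0, delta=-23, new_sum=116+(-23)=93 <-- matches target
Option C: A[6] 25->3, delta=-22, new_sum=116+(-22)=94
Option D: A[4] -9->-18, delta=-9, new_sum=116+(-9)=107

Answer: B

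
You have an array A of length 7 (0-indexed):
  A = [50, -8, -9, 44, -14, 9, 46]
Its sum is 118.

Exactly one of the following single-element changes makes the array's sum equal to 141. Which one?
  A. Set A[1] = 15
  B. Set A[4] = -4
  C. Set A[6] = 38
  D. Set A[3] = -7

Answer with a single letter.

Answer: A

Derivation:
Option A: A[1] -8->15, delta=23, new_sum=118+(23)=141 <-- matches target
Option B: A[4] -14->-4, delta=10, new_sum=118+(10)=128
Option C: A[6] 46->38, delta=-8, new_sum=118+(-8)=110
Option D: A[3] 44->-7, delta=-51, new_sum=118+(-51)=67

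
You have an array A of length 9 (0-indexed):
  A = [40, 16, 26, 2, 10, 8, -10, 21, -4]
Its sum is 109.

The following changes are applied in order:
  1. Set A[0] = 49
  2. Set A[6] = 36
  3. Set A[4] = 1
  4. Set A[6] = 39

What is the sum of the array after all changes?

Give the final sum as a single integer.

Initial sum: 109
Change 1: A[0] 40 -> 49, delta = 9, sum = 118
Change 2: A[6] -10 -> 36, delta = 46, sum = 164
Change 3: A[4] 10 -> 1, delta = -9, sum = 155
Change 4: A[6] 36 -> 39, delta = 3, sum = 158

Answer: 158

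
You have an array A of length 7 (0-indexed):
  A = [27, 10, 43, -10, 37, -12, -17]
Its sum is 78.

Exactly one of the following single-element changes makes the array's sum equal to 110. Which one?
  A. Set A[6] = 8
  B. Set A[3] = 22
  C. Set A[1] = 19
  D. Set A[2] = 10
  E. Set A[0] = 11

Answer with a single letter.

Answer: B

Derivation:
Option A: A[6] -17->8, delta=25, new_sum=78+(25)=103
Option B: A[3] -10->22, delta=32, new_sum=78+(32)=110 <-- matches target
Option C: A[1] 10->19, delta=9, new_sum=78+(9)=87
Option D: A[2] 43->10, delta=-33, new_sum=78+(-33)=45
Option E: A[0] 27->11, delta=-16, new_sum=78+(-16)=62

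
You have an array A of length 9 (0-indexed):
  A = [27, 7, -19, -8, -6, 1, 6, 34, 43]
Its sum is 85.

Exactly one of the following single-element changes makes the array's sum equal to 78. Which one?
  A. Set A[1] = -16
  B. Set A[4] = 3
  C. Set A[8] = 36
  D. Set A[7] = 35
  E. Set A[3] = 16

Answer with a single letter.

Option A: A[1] 7->-16, delta=-23, new_sum=85+(-23)=62
Option B: A[4] -6->3, delta=9, new_sum=85+(9)=94
Option C: A[8] 43->36, delta=-7, new_sum=85+(-7)=78 <-- matches target
Option D: A[7] 34->35, delta=1, new_sum=85+(1)=86
Option E: A[3] -8->16, delta=24, new_sum=85+(24)=109

Answer: C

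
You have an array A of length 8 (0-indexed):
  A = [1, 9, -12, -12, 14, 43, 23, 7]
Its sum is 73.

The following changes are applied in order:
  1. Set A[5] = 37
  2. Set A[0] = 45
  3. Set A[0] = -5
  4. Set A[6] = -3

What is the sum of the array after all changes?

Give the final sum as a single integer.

Answer: 35

Derivation:
Initial sum: 73
Change 1: A[5] 43 -> 37, delta = -6, sum = 67
Change 2: A[0] 1 -> 45, delta = 44, sum = 111
Change 3: A[0] 45 -> -5, delta = -50, sum = 61
Change 4: A[6] 23 -> -3, delta = -26, sum = 35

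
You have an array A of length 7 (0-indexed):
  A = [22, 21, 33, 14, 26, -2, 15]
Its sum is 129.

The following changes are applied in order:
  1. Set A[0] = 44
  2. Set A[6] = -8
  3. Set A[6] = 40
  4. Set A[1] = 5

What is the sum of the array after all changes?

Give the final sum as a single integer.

Initial sum: 129
Change 1: A[0] 22 -> 44, delta = 22, sum = 151
Change 2: A[6] 15 -> -8, delta = -23, sum = 128
Change 3: A[6] -8 -> 40, delta = 48, sum = 176
Change 4: A[1] 21 -> 5, delta = -16, sum = 160

Answer: 160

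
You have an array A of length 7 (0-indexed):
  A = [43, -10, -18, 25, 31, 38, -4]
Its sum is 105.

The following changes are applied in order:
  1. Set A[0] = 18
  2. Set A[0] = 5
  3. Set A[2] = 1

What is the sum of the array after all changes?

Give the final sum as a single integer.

Answer: 86

Derivation:
Initial sum: 105
Change 1: A[0] 43 -> 18, delta = -25, sum = 80
Change 2: A[0] 18 -> 5, delta = -13, sum = 67
Change 3: A[2] -18 -> 1, delta = 19, sum = 86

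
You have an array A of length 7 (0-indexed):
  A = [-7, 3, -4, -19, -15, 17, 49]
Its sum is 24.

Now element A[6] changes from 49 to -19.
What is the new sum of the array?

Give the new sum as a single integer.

Answer: -44

Derivation:
Old value at index 6: 49
New value at index 6: -19
Delta = -19 - 49 = -68
New sum = old_sum + delta = 24 + (-68) = -44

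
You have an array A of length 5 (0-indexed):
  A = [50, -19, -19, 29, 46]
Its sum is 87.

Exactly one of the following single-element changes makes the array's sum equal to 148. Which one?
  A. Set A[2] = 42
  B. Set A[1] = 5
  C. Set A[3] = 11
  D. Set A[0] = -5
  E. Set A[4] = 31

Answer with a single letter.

Answer: A

Derivation:
Option A: A[2] -19->42, delta=61, new_sum=87+(61)=148 <-- matches target
Option B: A[1] -19->5, delta=24, new_sum=87+(24)=111
Option C: A[3] 29->11, delta=-18, new_sum=87+(-18)=69
Option D: A[0] 50->-5, delta=-55, new_sum=87+(-55)=32
Option E: A[4] 46->31, delta=-15, new_sum=87+(-15)=72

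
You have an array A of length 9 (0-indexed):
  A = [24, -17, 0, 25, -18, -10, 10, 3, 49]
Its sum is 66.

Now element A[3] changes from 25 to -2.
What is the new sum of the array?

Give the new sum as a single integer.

Old value at index 3: 25
New value at index 3: -2
Delta = -2 - 25 = -27
New sum = old_sum + delta = 66 + (-27) = 39

Answer: 39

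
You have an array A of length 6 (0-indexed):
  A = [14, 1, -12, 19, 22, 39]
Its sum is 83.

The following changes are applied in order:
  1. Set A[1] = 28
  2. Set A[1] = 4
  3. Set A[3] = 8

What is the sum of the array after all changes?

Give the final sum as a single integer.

Answer: 75

Derivation:
Initial sum: 83
Change 1: A[1] 1 -> 28, delta = 27, sum = 110
Change 2: A[1] 28 -> 4, delta = -24, sum = 86
Change 3: A[3] 19 -> 8, delta = -11, sum = 75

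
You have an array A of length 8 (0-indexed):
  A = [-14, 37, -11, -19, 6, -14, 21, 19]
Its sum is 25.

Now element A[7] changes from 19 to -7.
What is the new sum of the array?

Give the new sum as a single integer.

Old value at index 7: 19
New value at index 7: -7
Delta = -7 - 19 = -26
New sum = old_sum + delta = 25 + (-26) = -1

Answer: -1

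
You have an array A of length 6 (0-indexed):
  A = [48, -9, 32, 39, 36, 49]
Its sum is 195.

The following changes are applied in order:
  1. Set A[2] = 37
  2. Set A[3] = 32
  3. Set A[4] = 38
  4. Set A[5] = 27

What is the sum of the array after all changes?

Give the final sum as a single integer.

Initial sum: 195
Change 1: A[2] 32 -> 37, delta = 5, sum = 200
Change 2: A[3] 39 -> 32, delta = -7, sum = 193
Change 3: A[4] 36 -> 38, delta = 2, sum = 195
Change 4: A[5] 49 -> 27, delta = -22, sum = 173

Answer: 173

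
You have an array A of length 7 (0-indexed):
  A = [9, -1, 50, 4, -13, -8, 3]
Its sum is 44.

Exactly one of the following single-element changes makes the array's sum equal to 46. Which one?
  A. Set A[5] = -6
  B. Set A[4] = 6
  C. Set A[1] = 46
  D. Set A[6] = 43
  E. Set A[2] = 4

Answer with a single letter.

Option A: A[5] -8->-6, delta=2, new_sum=44+(2)=46 <-- matches target
Option B: A[4] -13->6, delta=19, new_sum=44+(19)=63
Option C: A[1] -1->46, delta=47, new_sum=44+(47)=91
Option D: A[6] 3->43, delta=40, new_sum=44+(40)=84
Option E: A[2] 50->4, delta=-46, new_sum=44+(-46)=-2

Answer: A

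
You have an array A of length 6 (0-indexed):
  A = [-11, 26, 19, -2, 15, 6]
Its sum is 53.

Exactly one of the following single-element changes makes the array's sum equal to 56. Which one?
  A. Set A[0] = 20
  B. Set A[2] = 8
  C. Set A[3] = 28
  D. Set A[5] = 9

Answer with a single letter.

Answer: D

Derivation:
Option A: A[0] -11->20, delta=31, new_sum=53+(31)=84
Option B: A[2] 19->8, delta=-11, new_sum=53+(-11)=42
Option C: A[3] -2->28, delta=30, new_sum=53+(30)=83
Option D: A[5] 6->9, delta=3, new_sum=53+(3)=56 <-- matches target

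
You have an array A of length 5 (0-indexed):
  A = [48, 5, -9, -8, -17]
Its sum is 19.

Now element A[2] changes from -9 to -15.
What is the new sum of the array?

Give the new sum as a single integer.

Old value at index 2: -9
New value at index 2: -15
Delta = -15 - -9 = -6
New sum = old_sum + delta = 19 + (-6) = 13

Answer: 13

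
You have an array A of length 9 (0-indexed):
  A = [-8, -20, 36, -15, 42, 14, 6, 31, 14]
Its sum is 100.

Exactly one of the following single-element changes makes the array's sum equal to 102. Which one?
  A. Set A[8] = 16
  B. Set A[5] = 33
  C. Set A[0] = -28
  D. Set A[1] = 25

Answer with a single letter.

Option A: A[8] 14->16, delta=2, new_sum=100+(2)=102 <-- matches target
Option B: A[5] 14->33, delta=19, new_sum=100+(19)=119
Option C: A[0] -8->-28, delta=-20, new_sum=100+(-20)=80
Option D: A[1] -20->25, delta=45, new_sum=100+(45)=145

Answer: A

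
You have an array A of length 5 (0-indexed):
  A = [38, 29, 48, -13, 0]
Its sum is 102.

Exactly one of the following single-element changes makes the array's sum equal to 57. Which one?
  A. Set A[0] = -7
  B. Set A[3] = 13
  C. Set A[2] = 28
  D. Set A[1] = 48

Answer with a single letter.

Option A: A[0] 38->-7, delta=-45, new_sum=102+(-45)=57 <-- matches target
Option B: A[3] -13->13, delta=26, new_sum=102+(26)=128
Option C: A[2] 48->28, delta=-20, new_sum=102+(-20)=82
Option D: A[1] 29->48, delta=19, new_sum=102+(19)=121

Answer: A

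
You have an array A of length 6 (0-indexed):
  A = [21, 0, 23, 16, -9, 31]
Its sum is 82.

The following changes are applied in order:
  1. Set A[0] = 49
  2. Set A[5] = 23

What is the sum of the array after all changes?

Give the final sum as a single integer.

Initial sum: 82
Change 1: A[0] 21 -> 49, delta = 28, sum = 110
Change 2: A[5] 31 -> 23, delta = -8, sum = 102

Answer: 102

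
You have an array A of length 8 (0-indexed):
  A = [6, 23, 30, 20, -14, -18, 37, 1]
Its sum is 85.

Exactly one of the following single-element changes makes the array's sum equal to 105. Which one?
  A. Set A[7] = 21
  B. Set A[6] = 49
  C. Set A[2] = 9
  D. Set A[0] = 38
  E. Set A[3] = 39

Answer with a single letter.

Option A: A[7] 1->21, delta=20, new_sum=85+(20)=105 <-- matches target
Option B: A[6] 37->49, delta=12, new_sum=85+(12)=97
Option C: A[2] 30->9, delta=-21, new_sum=85+(-21)=64
Option D: A[0] 6->38, delta=32, new_sum=85+(32)=117
Option E: A[3] 20->39, delta=19, new_sum=85+(19)=104

Answer: A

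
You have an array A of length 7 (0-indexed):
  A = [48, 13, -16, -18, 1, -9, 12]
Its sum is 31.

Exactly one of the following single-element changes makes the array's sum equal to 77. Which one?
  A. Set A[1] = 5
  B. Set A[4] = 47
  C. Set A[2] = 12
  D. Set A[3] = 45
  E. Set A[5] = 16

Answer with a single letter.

Answer: B

Derivation:
Option A: A[1] 13->5, delta=-8, new_sum=31+(-8)=23
Option B: A[4] 1->47, delta=46, new_sum=31+(46)=77 <-- matches target
Option C: A[2] -16->12, delta=28, new_sum=31+(28)=59
Option D: A[3] -18->45, delta=63, new_sum=31+(63)=94
Option E: A[5] -9->16, delta=25, new_sum=31+(25)=56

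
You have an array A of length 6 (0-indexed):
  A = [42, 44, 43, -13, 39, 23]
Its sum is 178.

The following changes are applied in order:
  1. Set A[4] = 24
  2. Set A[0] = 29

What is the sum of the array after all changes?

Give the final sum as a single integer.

Answer: 150

Derivation:
Initial sum: 178
Change 1: A[4] 39 -> 24, delta = -15, sum = 163
Change 2: A[0] 42 -> 29, delta = -13, sum = 150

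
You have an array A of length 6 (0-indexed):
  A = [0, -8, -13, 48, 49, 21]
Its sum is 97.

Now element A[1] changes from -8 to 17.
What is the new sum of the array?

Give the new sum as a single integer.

Old value at index 1: -8
New value at index 1: 17
Delta = 17 - -8 = 25
New sum = old_sum + delta = 97 + (25) = 122

Answer: 122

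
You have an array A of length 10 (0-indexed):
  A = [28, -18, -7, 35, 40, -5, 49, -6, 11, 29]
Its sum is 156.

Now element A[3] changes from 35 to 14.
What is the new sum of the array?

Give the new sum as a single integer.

Old value at index 3: 35
New value at index 3: 14
Delta = 14 - 35 = -21
New sum = old_sum + delta = 156 + (-21) = 135

Answer: 135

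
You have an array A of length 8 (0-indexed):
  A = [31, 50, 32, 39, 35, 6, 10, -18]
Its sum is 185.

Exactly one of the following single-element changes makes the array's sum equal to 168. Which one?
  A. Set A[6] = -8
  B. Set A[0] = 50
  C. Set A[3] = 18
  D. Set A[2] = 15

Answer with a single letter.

Option A: A[6] 10->-8, delta=-18, new_sum=185+(-18)=167
Option B: A[0] 31->50, delta=19, new_sum=185+(19)=204
Option C: A[3] 39->18, delta=-21, new_sum=185+(-21)=164
Option D: A[2] 32->15, delta=-17, new_sum=185+(-17)=168 <-- matches target

Answer: D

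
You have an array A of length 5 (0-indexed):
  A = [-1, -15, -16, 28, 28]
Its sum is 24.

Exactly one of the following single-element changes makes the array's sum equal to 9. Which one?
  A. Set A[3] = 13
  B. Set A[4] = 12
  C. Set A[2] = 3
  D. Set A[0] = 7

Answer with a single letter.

Option A: A[3] 28->13, delta=-15, new_sum=24+(-15)=9 <-- matches target
Option B: A[4] 28->12, delta=-16, new_sum=24+(-16)=8
Option C: A[2] -16->3, delta=19, new_sum=24+(19)=43
Option D: A[0] -1->7, delta=8, new_sum=24+(8)=32

Answer: A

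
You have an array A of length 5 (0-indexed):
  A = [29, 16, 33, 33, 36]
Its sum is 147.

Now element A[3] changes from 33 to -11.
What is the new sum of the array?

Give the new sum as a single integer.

Answer: 103

Derivation:
Old value at index 3: 33
New value at index 3: -11
Delta = -11 - 33 = -44
New sum = old_sum + delta = 147 + (-44) = 103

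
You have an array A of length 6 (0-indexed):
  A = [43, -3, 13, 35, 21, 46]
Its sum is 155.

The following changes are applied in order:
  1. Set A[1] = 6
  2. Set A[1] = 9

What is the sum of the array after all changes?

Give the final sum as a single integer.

Initial sum: 155
Change 1: A[1] -3 -> 6, delta = 9, sum = 164
Change 2: A[1] 6 -> 9, delta = 3, sum = 167

Answer: 167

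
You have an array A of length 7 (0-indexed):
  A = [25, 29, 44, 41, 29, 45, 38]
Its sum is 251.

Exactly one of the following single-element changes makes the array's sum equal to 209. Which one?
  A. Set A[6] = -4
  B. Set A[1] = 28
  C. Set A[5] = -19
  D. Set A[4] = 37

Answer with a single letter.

Option A: A[6] 38->-4, delta=-42, new_sum=251+(-42)=209 <-- matches target
Option B: A[1] 29->28, delta=-1, new_sum=251+(-1)=250
Option C: A[5] 45->-19, delta=-64, new_sum=251+(-64)=187
Option D: A[4] 29->37, delta=8, new_sum=251+(8)=259

Answer: A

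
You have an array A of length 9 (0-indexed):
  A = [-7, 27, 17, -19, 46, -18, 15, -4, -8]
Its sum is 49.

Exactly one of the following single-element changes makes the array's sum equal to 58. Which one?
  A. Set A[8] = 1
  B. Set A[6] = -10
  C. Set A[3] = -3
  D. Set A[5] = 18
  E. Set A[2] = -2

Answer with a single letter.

Option A: A[8] -8->1, delta=9, new_sum=49+(9)=58 <-- matches target
Option B: A[6] 15->-10, delta=-25, new_sum=49+(-25)=24
Option C: A[3] -19->-3, delta=16, new_sum=49+(16)=65
Option D: A[5] -18->18, delta=36, new_sum=49+(36)=85
Option E: A[2] 17->-2, delta=-19, new_sum=49+(-19)=30

Answer: A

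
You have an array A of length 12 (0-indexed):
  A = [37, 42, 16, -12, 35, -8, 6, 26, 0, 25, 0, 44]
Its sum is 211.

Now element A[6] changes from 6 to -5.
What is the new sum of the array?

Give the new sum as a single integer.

Answer: 200

Derivation:
Old value at index 6: 6
New value at index 6: -5
Delta = -5 - 6 = -11
New sum = old_sum + delta = 211 + (-11) = 200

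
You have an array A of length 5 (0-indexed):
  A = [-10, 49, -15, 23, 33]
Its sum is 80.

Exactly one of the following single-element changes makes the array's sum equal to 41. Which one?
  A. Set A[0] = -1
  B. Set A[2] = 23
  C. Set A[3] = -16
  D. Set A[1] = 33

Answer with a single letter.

Answer: C

Derivation:
Option A: A[0] -10->-1, delta=9, new_sum=80+(9)=89
Option B: A[2] -15->23, delta=38, new_sum=80+(38)=118
Option C: A[3] 23->-16, delta=-39, new_sum=80+(-39)=41 <-- matches target
Option D: A[1] 49->33, delta=-16, new_sum=80+(-16)=64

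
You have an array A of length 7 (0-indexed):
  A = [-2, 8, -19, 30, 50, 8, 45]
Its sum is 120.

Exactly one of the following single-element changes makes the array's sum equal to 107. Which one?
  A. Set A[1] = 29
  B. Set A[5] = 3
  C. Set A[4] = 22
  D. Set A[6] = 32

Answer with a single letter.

Option A: A[1] 8->29, delta=21, new_sum=120+(21)=141
Option B: A[5] 8->3, delta=-5, new_sum=120+(-5)=115
Option C: A[4] 50->22, delta=-28, new_sum=120+(-28)=92
Option D: A[6] 45->32, delta=-13, new_sum=120+(-13)=107 <-- matches target

Answer: D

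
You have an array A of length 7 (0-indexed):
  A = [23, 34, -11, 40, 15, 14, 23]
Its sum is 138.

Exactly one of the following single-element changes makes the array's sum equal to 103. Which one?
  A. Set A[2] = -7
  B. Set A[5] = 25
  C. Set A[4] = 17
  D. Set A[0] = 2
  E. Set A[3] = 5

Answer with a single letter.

Answer: E

Derivation:
Option A: A[2] -11->-7, delta=4, new_sum=138+(4)=142
Option B: A[5] 14->25, delta=11, new_sum=138+(11)=149
Option C: A[4] 15->17, delta=2, new_sum=138+(2)=140
Option D: A[0] 23->2, delta=-21, new_sum=138+(-21)=117
Option E: A[3] 40->5, delta=-35, new_sum=138+(-35)=103 <-- matches target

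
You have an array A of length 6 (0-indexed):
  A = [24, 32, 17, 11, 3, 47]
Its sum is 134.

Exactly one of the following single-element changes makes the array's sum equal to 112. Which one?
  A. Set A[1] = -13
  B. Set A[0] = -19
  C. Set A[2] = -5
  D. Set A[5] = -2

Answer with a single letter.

Option A: A[1] 32->-13, delta=-45, new_sum=134+(-45)=89
Option B: A[0] 24->-19, delta=-43, new_sum=134+(-43)=91
Option C: A[2] 17->-5, delta=-22, new_sum=134+(-22)=112 <-- matches target
Option D: A[5] 47->-2, delta=-49, new_sum=134+(-49)=85

Answer: C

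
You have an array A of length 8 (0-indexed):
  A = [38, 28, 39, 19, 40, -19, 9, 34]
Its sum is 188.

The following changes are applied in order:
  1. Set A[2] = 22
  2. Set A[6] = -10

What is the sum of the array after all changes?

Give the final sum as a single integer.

Initial sum: 188
Change 1: A[2] 39 -> 22, delta = -17, sum = 171
Change 2: A[6] 9 -> -10, delta = -19, sum = 152

Answer: 152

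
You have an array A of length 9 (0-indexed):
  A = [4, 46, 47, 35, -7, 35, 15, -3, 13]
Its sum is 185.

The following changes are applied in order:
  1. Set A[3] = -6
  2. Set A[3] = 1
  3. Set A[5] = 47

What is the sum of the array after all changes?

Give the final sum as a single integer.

Answer: 163

Derivation:
Initial sum: 185
Change 1: A[3] 35 -> -6, delta = -41, sum = 144
Change 2: A[3] -6 -> 1, delta = 7, sum = 151
Change 3: A[5] 35 -> 47, delta = 12, sum = 163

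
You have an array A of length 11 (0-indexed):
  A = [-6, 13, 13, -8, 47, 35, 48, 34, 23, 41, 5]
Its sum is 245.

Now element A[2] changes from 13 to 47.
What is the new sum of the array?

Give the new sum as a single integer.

Answer: 279

Derivation:
Old value at index 2: 13
New value at index 2: 47
Delta = 47 - 13 = 34
New sum = old_sum + delta = 245 + (34) = 279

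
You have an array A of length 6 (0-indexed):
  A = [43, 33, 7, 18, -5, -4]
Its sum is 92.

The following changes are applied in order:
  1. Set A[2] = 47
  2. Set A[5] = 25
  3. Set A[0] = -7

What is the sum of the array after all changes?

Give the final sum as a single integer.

Initial sum: 92
Change 1: A[2] 7 -> 47, delta = 40, sum = 132
Change 2: A[5] -4 -> 25, delta = 29, sum = 161
Change 3: A[0] 43 -> -7, delta = -50, sum = 111

Answer: 111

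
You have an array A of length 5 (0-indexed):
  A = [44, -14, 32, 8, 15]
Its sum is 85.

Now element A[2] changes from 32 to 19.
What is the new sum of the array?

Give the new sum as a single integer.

Answer: 72

Derivation:
Old value at index 2: 32
New value at index 2: 19
Delta = 19 - 32 = -13
New sum = old_sum + delta = 85 + (-13) = 72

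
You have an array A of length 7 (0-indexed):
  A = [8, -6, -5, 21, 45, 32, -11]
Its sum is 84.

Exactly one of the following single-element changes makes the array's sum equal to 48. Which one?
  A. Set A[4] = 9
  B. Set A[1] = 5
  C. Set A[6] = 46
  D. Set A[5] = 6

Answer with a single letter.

Answer: A

Derivation:
Option A: A[4] 45->9, delta=-36, new_sum=84+(-36)=48 <-- matches target
Option B: A[1] -6->5, delta=11, new_sum=84+(11)=95
Option C: A[6] -11->46, delta=57, new_sum=84+(57)=141
Option D: A[5] 32->6, delta=-26, new_sum=84+(-26)=58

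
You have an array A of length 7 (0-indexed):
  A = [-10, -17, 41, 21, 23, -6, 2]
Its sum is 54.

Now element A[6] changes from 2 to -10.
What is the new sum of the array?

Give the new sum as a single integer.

Answer: 42

Derivation:
Old value at index 6: 2
New value at index 6: -10
Delta = -10 - 2 = -12
New sum = old_sum + delta = 54 + (-12) = 42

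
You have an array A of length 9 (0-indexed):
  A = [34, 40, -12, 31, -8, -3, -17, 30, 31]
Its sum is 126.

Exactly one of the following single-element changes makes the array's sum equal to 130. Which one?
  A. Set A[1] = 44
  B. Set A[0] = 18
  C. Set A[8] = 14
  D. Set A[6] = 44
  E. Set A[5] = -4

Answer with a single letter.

Option A: A[1] 40->44, delta=4, new_sum=126+(4)=130 <-- matches target
Option B: A[0] 34->18, delta=-16, new_sum=126+(-16)=110
Option C: A[8] 31->14, delta=-17, new_sum=126+(-17)=109
Option D: A[6] -17->44, delta=61, new_sum=126+(61)=187
Option E: A[5] -3->-4, delta=-1, new_sum=126+(-1)=125

Answer: A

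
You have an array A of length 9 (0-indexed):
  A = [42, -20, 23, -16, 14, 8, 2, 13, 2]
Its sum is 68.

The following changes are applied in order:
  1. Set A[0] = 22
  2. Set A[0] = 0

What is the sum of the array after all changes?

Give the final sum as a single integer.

Answer: 26

Derivation:
Initial sum: 68
Change 1: A[0] 42 -> 22, delta = -20, sum = 48
Change 2: A[0] 22 -> 0, delta = -22, sum = 26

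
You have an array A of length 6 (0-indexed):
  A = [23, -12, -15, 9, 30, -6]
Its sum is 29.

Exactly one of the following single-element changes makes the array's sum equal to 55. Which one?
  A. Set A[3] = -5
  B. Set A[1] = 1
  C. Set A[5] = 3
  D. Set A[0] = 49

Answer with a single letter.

Answer: D

Derivation:
Option A: A[3] 9->-5, delta=-14, new_sum=29+(-14)=15
Option B: A[1] -12->1, delta=13, new_sum=29+(13)=42
Option C: A[5] -6->3, delta=9, new_sum=29+(9)=38
Option D: A[0] 23->49, delta=26, new_sum=29+(26)=55 <-- matches target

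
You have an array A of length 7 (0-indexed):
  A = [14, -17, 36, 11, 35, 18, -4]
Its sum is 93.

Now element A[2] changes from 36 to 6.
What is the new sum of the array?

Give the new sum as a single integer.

Old value at index 2: 36
New value at index 2: 6
Delta = 6 - 36 = -30
New sum = old_sum + delta = 93 + (-30) = 63

Answer: 63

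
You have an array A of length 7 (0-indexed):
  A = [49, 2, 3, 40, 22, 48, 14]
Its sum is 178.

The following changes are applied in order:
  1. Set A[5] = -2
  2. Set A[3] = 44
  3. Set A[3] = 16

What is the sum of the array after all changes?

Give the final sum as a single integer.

Initial sum: 178
Change 1: A[5] 48 -> -2, delta = -50, sum = 128
Change 2: A[3] 40 -> 44, delta = 4, sum = 132
Change 3: A[3] 44 -> 16, delta = -28, sum = 104

Answer: 104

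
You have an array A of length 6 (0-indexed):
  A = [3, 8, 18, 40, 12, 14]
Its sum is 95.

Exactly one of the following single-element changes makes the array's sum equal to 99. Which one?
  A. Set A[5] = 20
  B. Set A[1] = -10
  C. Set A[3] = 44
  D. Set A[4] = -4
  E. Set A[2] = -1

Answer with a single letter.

Option A: A[5] 14->20, delta=6, new_sum=95+(6)=101
Option B: A[1] 8->-10, delta=-18, new_sum=95+(-18)=77
Option C: A[3] 40->44, delta=4, new_sum=95+(4)=99 <-- matches target
Option D: A[4] 12->-4, delta=-16, new_sum=95+(-16)=79
Option E: A[2] 18->-1, delta=-19, new_sum=95+(-19)=76

Answer: C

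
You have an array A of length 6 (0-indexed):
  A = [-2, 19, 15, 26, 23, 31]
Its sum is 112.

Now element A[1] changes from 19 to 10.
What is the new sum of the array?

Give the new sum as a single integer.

Old value at index 1: 19
New value at index 1: 10
Delta = 10 - 19 = -9
New sum = old_sum + delta = 112 + (-9) = 103

Answer: 103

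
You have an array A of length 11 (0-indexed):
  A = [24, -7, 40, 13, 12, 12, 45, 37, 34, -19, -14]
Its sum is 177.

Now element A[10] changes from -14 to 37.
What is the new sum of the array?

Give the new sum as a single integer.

Old value at index 10: -14
New value at index 10: 37
Delta = 37 - -14 = 51
New sum = old_sum + delta = 177 + (51) = 228

Answer: 228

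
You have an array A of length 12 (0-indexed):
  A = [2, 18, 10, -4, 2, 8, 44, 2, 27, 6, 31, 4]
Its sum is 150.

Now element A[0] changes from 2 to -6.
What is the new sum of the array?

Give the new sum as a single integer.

Old value at index 0: 2
New value at index 0: -6
Delta = -6 - 2 = -8
New sum = old_sum + delta = 150 + (-8) = 142

Answer: 142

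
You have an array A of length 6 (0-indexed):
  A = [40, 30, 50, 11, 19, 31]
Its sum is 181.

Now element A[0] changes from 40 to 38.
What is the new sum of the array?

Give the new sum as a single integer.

Answer: 179

Derivation:
Old value at index 0: 40
New value at index 0: 38
Delta = 38 - 40 = -2
New sum = old_sum + delta = 181 + (-2) = 179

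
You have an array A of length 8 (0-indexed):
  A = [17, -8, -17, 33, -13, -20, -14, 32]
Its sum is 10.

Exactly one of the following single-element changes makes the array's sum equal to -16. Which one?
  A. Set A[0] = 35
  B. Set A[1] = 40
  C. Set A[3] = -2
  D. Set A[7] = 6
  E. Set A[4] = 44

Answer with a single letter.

Option A: A[0] 17->35, delta=18, new_sum=10+(18)=28
Option B: A[1] -8->40, delta=48, new_sum=10+(48)=58
Option C: A[3] 33->-2, delta=-35, new_sum=10+(-35)=-25
Option D: A[7] 32->6, delta=-26, new_sum=10+(-26)=-16 <-- matches target
Option E: A[4] -13->44, delta=57, new_sum=10+(57)=67

Answer: D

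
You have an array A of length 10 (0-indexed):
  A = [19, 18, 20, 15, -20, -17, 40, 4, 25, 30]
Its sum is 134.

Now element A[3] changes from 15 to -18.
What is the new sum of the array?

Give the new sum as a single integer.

Old value at index 3: 15
New value at index 3: -18
Delta = -18 - 15 = -33
New sum = old_sum + delta = 134 + (-33) = 101

Answer: 101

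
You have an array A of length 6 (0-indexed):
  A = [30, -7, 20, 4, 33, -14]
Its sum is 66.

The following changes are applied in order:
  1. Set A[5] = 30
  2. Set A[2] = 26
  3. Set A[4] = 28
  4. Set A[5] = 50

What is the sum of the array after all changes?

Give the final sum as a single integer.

Initial sum: 66
Change 1: A[5] -14 -> 30, delta = 44, sum = 110
Change 2: A[2] 20 -> 26, delta = 6, sum = 116
Change 3: A[4] 33 -> 28, delta = -5, sum = 111
Change 4: A[5] 30 -> 50, delta = 20, sum = 131

Answer: 131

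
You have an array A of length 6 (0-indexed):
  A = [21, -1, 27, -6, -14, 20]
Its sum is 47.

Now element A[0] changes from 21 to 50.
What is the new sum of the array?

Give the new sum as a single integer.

Old value at index 0: 21
New value at index 0: 50
Delta = 50 - 21 = 29
New sum = old_sum + delta = 47 + (29) = 76

Answer: 76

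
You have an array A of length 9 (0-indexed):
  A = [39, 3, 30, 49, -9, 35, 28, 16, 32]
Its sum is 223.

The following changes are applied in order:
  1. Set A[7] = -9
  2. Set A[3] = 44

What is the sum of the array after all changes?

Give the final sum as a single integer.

Initial sum: 223
Change 1: A[7] 16 -> -9, delta = -25, sum = 198
Change 2: A[3] 49 -> 44, delta = -5, sum = 193

Answer: 193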